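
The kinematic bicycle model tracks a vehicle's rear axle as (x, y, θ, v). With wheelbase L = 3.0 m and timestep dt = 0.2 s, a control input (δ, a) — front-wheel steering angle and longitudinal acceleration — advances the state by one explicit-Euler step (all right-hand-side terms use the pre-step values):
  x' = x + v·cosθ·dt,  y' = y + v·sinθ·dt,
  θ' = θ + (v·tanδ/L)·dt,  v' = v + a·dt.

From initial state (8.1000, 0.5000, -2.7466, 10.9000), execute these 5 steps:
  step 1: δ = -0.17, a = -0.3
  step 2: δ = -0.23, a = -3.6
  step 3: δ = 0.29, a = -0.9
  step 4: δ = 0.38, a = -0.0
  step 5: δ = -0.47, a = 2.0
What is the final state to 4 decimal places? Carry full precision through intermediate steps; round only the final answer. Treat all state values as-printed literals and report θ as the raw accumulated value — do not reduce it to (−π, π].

(-1.5898, -2.7817, -2.9112, 10.3400)

after step 1 (δ=-0.17, a=-0.3): (6.087861, -0.338867, -2.871337, 10.840000)
after step 2 (δ=-0.23, a=-3.6): (3.998554, -0.917674, -3.040545, 10.120000)
after step 3 (δ=0.29, a=-0.9): (1.984878, -1.121847, -2.839216, 9.940000)
after step 4 (δ=0.38, a=-0.0): (0.087071, -1.713854, -2.574538, 9.940000)
after step 5 (δ=-0.47, a=2.0): (-1.589781, -2.781708, -2.911150, 10.340000)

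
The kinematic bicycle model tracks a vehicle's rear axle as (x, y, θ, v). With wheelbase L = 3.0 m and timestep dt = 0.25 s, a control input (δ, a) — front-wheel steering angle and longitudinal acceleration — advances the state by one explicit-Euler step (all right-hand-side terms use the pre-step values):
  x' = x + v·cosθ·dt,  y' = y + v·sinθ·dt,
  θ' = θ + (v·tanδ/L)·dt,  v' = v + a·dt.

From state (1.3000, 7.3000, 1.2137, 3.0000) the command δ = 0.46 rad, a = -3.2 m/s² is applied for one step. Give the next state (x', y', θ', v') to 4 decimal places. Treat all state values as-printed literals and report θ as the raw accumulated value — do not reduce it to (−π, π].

(1.5622, 8.0027, 1.3376, 2.2000)

x' = 1.3000 + 3.0000·cos(1.2137)·0.25 = 1.5622
y' = 7.3000 + 3.0000·sin(1.2137)·0.25 = 8.0027
θ' = 1.2137 + (3.0000/3.0)·tan(0.46)·0.25 = 1.3376
v' = 3.0000 − 3.2000·0.25 = 2.2000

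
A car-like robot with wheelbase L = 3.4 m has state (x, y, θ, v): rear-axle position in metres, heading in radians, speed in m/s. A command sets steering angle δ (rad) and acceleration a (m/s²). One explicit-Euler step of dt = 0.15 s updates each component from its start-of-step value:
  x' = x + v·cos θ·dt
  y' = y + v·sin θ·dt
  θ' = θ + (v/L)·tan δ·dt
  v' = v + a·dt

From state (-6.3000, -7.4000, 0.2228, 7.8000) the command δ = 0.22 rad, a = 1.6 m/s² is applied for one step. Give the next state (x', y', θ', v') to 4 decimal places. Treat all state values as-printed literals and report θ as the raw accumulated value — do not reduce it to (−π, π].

(-5.1589, -7.1415, 0.2998, 8.0400)

x' = -6.3000 + 7.8000·cos(0.2228)·0.15 = -5.1589
y' = -7.4000 + 7.8000·sin(0.2228)·0.15 = -7.1415
θ' = 0.2228 + (7.8000/3.4)·tan(0.22)·0.15 = 0.2998
v' = 7.8000 + 1.6000·0.15 = 8.0400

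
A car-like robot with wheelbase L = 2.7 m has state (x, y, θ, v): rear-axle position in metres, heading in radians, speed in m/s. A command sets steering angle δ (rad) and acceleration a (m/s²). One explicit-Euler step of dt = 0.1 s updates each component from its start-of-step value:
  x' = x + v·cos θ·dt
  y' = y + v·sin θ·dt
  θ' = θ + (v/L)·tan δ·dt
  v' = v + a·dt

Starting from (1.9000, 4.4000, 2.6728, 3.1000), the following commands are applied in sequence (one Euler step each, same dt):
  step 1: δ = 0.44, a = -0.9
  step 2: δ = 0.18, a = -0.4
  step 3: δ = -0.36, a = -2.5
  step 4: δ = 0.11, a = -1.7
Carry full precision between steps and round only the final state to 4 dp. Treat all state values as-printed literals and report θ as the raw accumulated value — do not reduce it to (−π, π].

after step 1 (δ=0.44, a=-0.9): (1.623445, 4.540061, 2.726853, 3.010000)
after step 2 (δ=0.18, a=-0.4): (1.347963, 4.661350, 2.747139, 2.970000)
after step 3 (δ=-0.36, a=-2.5): (1.073771, 4.775488, 2.705734, 2.720000)
after step 4 (δ=0.11, a=-1.7): (0.827200, 4.890323, 2.716861, 2.550000)

(0.8272, 4.8903, 2.7169, 2.5500)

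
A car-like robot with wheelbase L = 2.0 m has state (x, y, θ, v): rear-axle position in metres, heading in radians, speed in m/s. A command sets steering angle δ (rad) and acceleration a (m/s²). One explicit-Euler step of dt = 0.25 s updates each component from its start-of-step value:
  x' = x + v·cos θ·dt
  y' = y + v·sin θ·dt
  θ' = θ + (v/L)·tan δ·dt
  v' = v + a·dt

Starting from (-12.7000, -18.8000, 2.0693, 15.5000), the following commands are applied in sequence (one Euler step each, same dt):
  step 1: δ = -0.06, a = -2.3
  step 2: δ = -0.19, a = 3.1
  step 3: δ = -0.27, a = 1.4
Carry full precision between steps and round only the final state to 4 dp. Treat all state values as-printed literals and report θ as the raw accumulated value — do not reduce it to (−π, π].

after step 1 (δ=-0.06, a=-2.3): (-14.552683, -15.396592, 1.952910, 14.925000)
after step 2 (δ=-0.19, a=3.1): (-15.944002, -11.934445, 1.594114, 15.700000)
after step 3 (δ=-0.27, a=1.4): (-16.035514, -8.010512, 1.050976, 16.050000)

(-16.0355, -8.0105, 1.0510, 16.0500)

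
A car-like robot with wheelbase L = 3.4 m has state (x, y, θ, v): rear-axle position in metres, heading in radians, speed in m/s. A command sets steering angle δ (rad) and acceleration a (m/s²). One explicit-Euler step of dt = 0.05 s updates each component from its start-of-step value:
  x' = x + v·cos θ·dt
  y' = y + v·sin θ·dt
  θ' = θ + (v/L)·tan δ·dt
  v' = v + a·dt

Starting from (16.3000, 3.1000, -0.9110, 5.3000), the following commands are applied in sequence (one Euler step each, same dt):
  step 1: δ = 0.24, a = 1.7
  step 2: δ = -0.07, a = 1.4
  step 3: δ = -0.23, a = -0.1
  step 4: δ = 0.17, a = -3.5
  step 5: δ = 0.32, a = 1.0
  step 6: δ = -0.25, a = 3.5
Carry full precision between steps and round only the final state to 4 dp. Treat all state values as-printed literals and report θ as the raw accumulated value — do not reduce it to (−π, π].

after step 1 (δ=0.24, a=1.7): (16.462433, 2.890619, -0.891926, 5.385000)
after step 2 (δ=-0.07, a=1.4): (16.631499, 2.681066, -0.897479, 5.455000)
after step 3 (δ=-0.23, a=-0.1): (16.801581, 2.467842, -0.916262, 5.450000)
after step 4 (δ=0.17, a=-3.5): (16.967477, 2.251659, -0.902504, 5.275000)
after step 5 (δ=0.32, a=1.0): (17.130908, 2.044647, -0.876797, 5.325000)
after step 6 (δ=-0.25, a=3.5): (17.301206, 1.839982, -0.896793, 5.500000)

(17.3012, 1.8400, -0.8968, 5.5000)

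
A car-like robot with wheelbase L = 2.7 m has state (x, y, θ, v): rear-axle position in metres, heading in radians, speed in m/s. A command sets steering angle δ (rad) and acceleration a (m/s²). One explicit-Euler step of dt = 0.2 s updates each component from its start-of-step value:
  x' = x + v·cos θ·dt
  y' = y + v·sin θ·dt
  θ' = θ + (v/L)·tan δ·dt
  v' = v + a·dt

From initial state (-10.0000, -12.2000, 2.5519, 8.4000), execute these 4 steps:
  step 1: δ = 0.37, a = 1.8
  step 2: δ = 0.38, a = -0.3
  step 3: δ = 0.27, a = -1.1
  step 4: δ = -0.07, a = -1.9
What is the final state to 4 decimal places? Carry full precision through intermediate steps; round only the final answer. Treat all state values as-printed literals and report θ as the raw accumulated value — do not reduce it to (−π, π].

(-16.4654, -10.6638, 3.1867, 8.1000)

after step 1 (δ=0.37, a=1.8): (-11.396268, -11.265743, 2.793237, 8.760000)
after step 2 (δ=0.38, a=-0.3): (-13.043034, -10.667693, 3.052412, 8.700000)
after step 3 (δ=0.27, a=-1.1): (-14.776119, -10.512723, 3.230767, 8.480000)
after step 4 (δ=-0.07, a=-1.9): (-16.465381, -10.663762, 3.186724, 8.100000)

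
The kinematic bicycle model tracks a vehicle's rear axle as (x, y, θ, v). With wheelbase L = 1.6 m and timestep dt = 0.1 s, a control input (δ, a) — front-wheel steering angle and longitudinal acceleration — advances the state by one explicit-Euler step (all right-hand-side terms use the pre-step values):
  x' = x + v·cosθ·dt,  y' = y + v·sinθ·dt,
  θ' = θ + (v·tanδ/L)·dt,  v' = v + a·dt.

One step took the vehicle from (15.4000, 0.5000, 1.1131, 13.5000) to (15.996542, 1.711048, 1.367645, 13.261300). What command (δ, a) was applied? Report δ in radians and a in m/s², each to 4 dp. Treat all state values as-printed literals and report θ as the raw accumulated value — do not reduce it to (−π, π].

a = (v'−v)/dt = (-0.238700)/0.1 = -2.3870
Δθ = θ'−θ = 0.254545;  (v·dt/L) = 13.5000·0.1/1.6 = 0.843750
tan δ = Δθ·L/(v·dt) = 0.301683  →  δ = 0.2930

δ = 0.2930, a = -2.3870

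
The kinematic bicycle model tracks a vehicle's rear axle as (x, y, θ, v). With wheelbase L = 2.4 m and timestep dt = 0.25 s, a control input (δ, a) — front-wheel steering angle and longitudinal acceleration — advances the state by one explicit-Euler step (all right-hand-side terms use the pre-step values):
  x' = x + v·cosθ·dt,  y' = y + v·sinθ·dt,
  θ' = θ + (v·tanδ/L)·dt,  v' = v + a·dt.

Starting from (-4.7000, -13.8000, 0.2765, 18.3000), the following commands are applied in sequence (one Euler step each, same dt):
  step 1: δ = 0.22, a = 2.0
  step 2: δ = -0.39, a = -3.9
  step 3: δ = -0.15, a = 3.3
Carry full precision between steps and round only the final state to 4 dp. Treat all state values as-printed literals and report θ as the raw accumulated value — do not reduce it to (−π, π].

(7.7206, -9.9680, -0.3828, 18.6500)

after step 1 (δ=0.22, a=2.0): (-0.298773, -12.551070, 0.702775, 18.800000)
after step 2 (δ=-0.39, a=-3.9): (3.287571, -9.513284, -0.102208, 17.825000)
after step 3 (δ=-0.15, a=3.3): (7.720565, -9.967956, -0.382831, 18.650000)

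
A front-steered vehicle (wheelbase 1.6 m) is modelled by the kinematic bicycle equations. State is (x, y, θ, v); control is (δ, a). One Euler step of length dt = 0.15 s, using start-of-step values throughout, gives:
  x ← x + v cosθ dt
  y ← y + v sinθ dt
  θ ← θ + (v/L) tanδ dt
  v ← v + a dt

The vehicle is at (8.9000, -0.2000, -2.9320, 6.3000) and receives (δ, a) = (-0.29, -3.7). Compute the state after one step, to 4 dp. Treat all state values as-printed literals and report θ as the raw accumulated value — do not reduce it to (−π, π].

(7.9757, -0.3966, -3.1083, 5.7450)

x' = 8.9000 + 6.3000·cos(-2.9320)·0.15 = 7.9757
y' = -0.2000 + 6.3000·sin(-2.9320)·0.15 = -0.3966
θ' = -2.9320 + (6.3000/1.6)·tan(-0.29)·0.15 = -3.1083
v' = 6.3000 − 3.7000·0.15 = 5.7450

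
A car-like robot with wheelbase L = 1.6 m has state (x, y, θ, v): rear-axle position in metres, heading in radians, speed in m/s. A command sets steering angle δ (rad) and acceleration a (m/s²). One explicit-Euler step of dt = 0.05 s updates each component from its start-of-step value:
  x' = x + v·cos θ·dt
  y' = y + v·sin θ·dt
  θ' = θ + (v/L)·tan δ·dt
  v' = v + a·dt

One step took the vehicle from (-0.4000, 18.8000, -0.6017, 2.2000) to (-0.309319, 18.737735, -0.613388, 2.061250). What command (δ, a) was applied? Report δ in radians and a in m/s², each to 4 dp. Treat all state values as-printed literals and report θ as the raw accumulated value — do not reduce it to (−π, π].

a = (v'−v)/dt = (-0.138750)/0.05 = -2.7750
Δθ = θ'−θ = -0.011688;  (v·dt/L) = 2.2000·0.05/1.6 = 0.068750
tan δ = Δθ·L/(v·dt) = -0.170007  →  δ = -0.1684

δ = -0.1684, a = -2.7750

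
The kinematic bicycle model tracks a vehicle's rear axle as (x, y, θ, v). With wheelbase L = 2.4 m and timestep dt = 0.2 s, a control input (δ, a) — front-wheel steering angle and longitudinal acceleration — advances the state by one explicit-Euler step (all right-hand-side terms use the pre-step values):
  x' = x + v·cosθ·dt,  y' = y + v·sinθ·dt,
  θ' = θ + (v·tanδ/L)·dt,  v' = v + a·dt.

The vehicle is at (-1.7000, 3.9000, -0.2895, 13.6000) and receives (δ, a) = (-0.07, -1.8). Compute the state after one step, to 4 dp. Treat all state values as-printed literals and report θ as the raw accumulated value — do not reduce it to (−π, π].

x' = -1.7000 + 13.6000·cos(-0.2895)·0.2 = 0.9068
y' = 3.9000 + 13.6000·sin(-0.2895)·0.2 = 3.1235
θ' = -0.2895 + (13.6000/2.4)·tan(-0.07)·0.2 = -0.3690
v' = 13.6000 − 1.8000·0.2 = 13.2400

(0.9068, 3.1235, -0.3690, 13.2400)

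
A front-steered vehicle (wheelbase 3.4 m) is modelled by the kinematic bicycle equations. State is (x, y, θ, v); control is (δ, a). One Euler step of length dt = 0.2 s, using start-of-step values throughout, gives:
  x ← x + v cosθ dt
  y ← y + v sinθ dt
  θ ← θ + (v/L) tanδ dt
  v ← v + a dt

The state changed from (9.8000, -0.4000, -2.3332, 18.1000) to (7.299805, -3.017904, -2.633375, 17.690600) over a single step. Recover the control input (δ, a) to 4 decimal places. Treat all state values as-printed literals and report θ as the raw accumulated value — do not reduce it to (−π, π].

δ = -0.2748, a = -2.0470

a = (v'−v)/dt = (-0.409400)/0.2 = -2.0470
Δθ = θ'−θ = -0.300175;  (v·dt/L) = 18.1000·0.2/3.4 = 1.064706
tan δ = Δθ·L/(v·dt) = -0.281932  →  δ = -0.2748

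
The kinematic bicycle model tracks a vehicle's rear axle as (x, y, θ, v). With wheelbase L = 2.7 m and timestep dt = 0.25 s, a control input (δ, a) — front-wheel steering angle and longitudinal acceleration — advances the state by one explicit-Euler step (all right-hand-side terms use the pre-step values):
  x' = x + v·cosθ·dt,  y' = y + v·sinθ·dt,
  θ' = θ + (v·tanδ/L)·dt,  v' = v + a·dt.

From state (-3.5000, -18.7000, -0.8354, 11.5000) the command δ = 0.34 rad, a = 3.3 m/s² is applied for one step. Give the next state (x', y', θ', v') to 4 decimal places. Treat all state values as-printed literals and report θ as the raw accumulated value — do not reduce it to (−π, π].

(-1.5712, -20.8320, -0.4587, 12.3250)

x' = -3.5000 + 11.5000·cos(-0.8354)·0.25 = -1.5712
y' = -18.7000 + 11.5000·sin(-0.8354)·0.25 = -20.8320
θ' = -0.8354 + (11.5000/2.7)·tan(0.34)·0.25 = -0.4587
v' = 11.5000 + 3.3000·0.25 = 12.3250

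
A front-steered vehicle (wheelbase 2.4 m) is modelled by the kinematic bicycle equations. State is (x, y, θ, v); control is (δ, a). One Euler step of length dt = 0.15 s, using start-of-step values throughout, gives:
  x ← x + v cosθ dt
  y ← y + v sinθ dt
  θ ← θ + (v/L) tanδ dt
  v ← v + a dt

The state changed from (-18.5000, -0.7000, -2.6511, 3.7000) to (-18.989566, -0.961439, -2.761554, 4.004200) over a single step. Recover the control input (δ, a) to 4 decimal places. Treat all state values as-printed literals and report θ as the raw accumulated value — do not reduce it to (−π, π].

a = (v'−v)/dt = (0.304200)/0.15 = 2.0280
Δθ = θ'−θ = -0.110454;  (v·dt/L) = 3.7000·0.15/2.4 = 0.231250
tan δ = Δθ·L/(v·dt) = -0.477639  →  δ = -0.4456

δ = -0.4456, a = 2.0280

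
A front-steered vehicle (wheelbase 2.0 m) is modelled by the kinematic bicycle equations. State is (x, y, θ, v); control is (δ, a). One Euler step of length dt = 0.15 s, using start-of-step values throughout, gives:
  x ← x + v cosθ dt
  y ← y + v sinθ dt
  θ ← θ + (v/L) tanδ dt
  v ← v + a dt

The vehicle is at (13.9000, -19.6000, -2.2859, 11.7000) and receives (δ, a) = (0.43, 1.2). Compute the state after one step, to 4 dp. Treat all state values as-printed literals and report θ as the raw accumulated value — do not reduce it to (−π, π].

(12.7493, -20.9251, -1.8835, 11.8800)

x' = 13.9000 + 11.7000·cos(-2.2859)·0.15 = 12.7493
y' = -19.6000 + 11.7000·sin(-2.2859)·0.15 = -20.9251
θ' = -2.2859 + (11.7000/2.0)·tan(0.43)·0.15 = -1.8835
v' = 11.7000 + 1.2000·0.15 = 11.8800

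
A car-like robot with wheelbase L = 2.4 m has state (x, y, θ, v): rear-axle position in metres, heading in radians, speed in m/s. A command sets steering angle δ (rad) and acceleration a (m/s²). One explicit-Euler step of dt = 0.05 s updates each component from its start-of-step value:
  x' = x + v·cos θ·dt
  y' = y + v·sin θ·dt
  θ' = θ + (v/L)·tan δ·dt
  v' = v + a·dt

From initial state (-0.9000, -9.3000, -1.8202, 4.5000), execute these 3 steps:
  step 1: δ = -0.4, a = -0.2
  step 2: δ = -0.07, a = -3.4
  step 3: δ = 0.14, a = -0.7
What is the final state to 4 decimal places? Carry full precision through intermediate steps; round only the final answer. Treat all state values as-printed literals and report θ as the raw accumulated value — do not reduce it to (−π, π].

after step 1 (δ=-0.4, a=-0.2): (-0.955536, -9.518038, -1.859837, 4.490000)
after step 2 (δ=-0.07, a=-3.4): (-1.019526, -9.733226, -1.866395, 4.320000)
after step 3 (δ=0.14, a=-0.7): (-1.082449, -9.939857, -1.853713, 4.285000)

(-1.0824, -9.9399, -1.8537, 4.2850)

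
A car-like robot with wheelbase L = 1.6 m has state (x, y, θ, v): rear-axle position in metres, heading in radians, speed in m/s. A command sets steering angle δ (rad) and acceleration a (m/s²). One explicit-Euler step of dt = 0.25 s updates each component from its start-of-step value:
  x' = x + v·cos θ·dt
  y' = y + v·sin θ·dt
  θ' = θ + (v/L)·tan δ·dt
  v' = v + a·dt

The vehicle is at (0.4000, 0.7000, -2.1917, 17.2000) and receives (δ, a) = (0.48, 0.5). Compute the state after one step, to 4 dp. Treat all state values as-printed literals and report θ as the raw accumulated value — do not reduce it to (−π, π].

x' = 0.4000 + 17.2000·cos(-2.1917)·0.25 = -2.1016
y' = 0.7000 + 17.2000·sin(-2.1917)·0.25 = -2.7974
θ' = -2.1917 + (17.2000/1.6)·tan(0.48)·0.25 = -0.7926
v' = 17.2000 + 0.5000·0.25 = 17.3250

(-2.1016, -2.7974, -0.7926, 17.3250)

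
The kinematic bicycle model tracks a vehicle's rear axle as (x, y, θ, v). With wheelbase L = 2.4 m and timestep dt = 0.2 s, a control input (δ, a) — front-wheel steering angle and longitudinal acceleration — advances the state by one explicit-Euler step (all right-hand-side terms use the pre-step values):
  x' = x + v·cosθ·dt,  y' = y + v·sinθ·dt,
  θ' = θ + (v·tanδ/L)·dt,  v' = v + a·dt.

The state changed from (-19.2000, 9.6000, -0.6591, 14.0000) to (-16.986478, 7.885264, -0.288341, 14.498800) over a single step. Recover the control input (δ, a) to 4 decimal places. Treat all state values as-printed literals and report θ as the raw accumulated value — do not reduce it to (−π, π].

a = (v'−v)/dt = (0.498800)/0.2 = 2.4940
Δθ = θ'−θ = 0.370759;  (v·dt/L) = 14.0000·0.2/2.4 = 1.166667
tan δ = Δθ·L/(v·dt) = 0.317793  →  δ = 0.3077

δ = 0.3077, a = 2.4940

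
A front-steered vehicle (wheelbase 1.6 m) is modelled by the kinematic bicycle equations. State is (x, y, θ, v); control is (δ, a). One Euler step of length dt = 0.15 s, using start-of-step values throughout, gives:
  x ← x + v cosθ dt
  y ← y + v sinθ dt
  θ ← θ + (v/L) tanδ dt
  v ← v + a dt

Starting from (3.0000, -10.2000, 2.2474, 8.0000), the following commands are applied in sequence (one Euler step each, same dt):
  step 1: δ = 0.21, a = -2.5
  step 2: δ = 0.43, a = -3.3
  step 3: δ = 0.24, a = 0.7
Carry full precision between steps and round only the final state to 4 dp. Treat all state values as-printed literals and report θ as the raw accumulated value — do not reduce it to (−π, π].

after step 1 (δ=0.21, a=-2.5): (2.248622, -9.264355, 2.407257, 7.625000)
after step 2 (δ=0.43, a=-3.3): (1.399644, -8.497935, 2.735099, 7.130000)
after step 3 (δ=0.24, a=0.7): (0.417294, -8.075064, 2.898677, 7.235000)

(0.4173, -8.0751, 2.8987, 7.2350)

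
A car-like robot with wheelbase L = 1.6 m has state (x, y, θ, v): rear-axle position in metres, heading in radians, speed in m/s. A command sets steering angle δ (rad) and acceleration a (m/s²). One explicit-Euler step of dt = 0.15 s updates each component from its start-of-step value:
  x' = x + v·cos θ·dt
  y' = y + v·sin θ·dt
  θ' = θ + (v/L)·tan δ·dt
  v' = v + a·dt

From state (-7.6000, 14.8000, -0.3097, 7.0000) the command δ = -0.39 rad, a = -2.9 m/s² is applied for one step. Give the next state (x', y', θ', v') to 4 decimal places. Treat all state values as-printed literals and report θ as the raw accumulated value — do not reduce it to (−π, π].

x' = -7.6000 + 7.0000·cos(-0.3097)·0.15 = -6.6000
y' = 14.8000 + 7.0000·sin(-0.3097)·0.15 = 14.4800
θ' = -0.3097 + (7.0000/1.6)·tan(-0.39)·0.15 = -0.5795
v' = 7.0000 − 2.9000·0.15 = 6.5650

(-6.6000, 14.4800, -0.5795, 6.5650)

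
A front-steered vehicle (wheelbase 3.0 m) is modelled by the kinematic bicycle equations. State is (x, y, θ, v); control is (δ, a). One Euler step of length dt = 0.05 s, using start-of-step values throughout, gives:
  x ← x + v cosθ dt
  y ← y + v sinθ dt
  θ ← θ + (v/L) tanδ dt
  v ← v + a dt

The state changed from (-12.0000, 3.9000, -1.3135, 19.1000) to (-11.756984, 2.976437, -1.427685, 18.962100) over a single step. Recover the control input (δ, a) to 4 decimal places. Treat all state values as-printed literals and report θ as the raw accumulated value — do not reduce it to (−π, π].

a = (v'−v)/dt = (-0.137900)/0.05 = -2.7580
Δθ = θ'−θ = -0.114185;  (v·dt/L) = 19.1000·0.05/3.0 = 0.318333
tan δ = Δθ·L/(v·dt) = -0.358696  →  δ = -0.3444

δ = -0.3444, a = -2.7580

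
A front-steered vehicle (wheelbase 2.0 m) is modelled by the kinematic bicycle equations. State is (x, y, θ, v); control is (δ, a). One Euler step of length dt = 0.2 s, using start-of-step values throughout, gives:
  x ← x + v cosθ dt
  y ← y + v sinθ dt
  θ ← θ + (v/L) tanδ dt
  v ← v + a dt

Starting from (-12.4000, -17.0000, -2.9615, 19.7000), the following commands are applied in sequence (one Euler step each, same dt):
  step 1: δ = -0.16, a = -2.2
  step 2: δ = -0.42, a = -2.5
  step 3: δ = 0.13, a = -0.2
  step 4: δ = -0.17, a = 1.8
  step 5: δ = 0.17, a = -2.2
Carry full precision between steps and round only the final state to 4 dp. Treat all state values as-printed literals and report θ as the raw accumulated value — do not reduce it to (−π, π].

after step 1 (δ=-0.16, a=-2.2): (-16.276279, -17.705736, -3.279418, 19.260000)
after step 2 (δ=-0.42, a=-2.5): (-20.091751, -17.176513, -4.139516, 18.760000)
after step 3 (δ=0.13, a=-0.2): (-22.125516, -14.023530, -3.894253, 18.720000)
after step 4 (δ=-0.17, a=1.8): (-24.858160, -11.464196, -4.215595, 19.080000)
after step 5 (δ=0.17, a=-2.2): (-26.676904, -8.109493, -3.888073, 18.640000)

(-26.6769, -8.1095, -3.8881, 18.6400)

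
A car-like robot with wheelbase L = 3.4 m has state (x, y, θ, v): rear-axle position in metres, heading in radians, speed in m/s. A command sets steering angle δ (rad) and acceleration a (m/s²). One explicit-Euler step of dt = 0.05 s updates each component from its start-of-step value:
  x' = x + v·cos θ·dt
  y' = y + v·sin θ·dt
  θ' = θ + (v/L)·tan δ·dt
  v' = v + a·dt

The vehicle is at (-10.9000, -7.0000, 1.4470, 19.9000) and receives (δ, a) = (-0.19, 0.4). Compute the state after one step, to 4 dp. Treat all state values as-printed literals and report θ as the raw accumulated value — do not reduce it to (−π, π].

(-10.7771, -6.0126, 1.3907, 19.9200)

x' = -10.9000 + 19.9000·cos(1.4470)·0.05 = -10.7771
y' = -7.0000 + 19.9000·sin(1.4470)·0.05 = -6.0126
θ' = 1.4470 + (19.9000/3.4)·tan(-0.19)·0.05 = 1.3907
v' = 19.9000 + 0.4000·0.05 = 19.9200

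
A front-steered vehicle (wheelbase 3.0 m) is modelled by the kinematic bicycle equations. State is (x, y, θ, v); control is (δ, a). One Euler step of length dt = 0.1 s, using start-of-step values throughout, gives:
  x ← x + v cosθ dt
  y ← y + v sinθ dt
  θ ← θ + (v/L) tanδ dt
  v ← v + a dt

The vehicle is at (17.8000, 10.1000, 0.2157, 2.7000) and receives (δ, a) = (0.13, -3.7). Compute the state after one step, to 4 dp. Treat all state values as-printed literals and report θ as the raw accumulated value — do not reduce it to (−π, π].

(18.0637, 10.1578, 0.2275, 2.3300)

x' = 17.8000 + 2.7000·cos(0.2157)·0.1 = 18.0637
y' = 10.1000 + 2.7000·sin(0.2157)·0.1 = 10.1578
θ' = 0.2157 + (2.7000/3.0)·tan(0.13)·0.1 = 0.2275
v' = 2.7000 − 3.7000·0.1 = 2.3300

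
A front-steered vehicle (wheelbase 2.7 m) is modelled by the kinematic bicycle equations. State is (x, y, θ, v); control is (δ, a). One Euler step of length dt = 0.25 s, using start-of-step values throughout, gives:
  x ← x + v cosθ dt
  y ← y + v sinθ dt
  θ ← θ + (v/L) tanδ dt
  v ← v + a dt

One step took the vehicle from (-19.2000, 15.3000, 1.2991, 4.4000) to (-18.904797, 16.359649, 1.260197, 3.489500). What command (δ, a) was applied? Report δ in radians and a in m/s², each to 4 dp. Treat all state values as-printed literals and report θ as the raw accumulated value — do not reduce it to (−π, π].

δ = -0.0952, a = -3.6420

a = (v'−v)/dt = (-0.910500)/0.25 = -3.6420
Δθ = θ'−θ = -0.038903;  (v·dt/L) = 4.4000·0.25/2.7 = 0.407407
tan δ = Δθ·L/(v·dt) = -0.095489  →  δ = -0.0952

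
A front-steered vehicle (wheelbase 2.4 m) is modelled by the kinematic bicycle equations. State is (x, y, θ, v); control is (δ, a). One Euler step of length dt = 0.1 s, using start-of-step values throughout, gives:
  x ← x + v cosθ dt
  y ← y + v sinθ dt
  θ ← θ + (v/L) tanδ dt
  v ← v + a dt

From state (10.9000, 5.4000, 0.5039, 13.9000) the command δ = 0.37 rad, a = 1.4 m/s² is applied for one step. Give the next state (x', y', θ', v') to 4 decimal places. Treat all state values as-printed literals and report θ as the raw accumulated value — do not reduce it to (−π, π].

x' = 10.9000 + 13.9000·cos(0.5039)·0.1 = 12.1172
y' = 5.4000 + 13.9000·sin(0.5039)·0.1 = 6.0712
θ' = 0.5039 + (13.9000/2.4)·tan(0.37)·0.1 = 0.7285
v' = 13.9000 + 1.4000·0.1 = 14.0400

(12.1172, 6.0712, 0.7285, 14.0400)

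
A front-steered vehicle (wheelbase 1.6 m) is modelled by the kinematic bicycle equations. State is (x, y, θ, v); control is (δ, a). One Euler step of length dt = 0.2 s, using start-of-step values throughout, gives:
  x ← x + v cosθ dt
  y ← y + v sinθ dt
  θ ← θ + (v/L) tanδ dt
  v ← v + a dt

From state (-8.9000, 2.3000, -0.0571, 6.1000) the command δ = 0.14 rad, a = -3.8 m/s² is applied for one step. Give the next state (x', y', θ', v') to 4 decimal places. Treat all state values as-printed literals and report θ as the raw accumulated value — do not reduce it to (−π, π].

(-7.6820, 2.2304, 0.0504, 5.3400)

x' = -8.9000 + 6.1000·cos(-0.0571)·0.2 = -7.6820
y' = 2.3000 + 6.1000·sin(-0.0571)·0.2 = 2.2304
θ' = -0.0571 + (6.1000/1.6)·tan(0.14)·0.2 = 0.0504
v' = 6.1000 − 3.8000·0.2 = 5.3400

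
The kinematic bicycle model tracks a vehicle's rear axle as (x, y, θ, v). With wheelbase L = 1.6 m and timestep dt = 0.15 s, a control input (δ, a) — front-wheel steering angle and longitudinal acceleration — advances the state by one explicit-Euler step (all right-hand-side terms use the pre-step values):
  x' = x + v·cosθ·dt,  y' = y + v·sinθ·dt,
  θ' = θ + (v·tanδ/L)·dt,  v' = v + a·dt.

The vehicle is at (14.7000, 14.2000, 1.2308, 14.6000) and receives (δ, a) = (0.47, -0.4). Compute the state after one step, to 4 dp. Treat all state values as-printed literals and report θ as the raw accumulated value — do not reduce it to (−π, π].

(15.4303, 16.2646, 1.9261, 14.5400)

x' = 14.7000 + 14.6000·cos(1.2308)·0.15 = 15.4303
y' = 14.2000 + 14.6000·sin(1.2308)·0.15 = 16.2646
θ' = 1.2308 + (14.6000/1.6)·tan(0.47)·0.15 = 1.9261
v' = 14.6000 − 0.4000·0.15 = 14.5400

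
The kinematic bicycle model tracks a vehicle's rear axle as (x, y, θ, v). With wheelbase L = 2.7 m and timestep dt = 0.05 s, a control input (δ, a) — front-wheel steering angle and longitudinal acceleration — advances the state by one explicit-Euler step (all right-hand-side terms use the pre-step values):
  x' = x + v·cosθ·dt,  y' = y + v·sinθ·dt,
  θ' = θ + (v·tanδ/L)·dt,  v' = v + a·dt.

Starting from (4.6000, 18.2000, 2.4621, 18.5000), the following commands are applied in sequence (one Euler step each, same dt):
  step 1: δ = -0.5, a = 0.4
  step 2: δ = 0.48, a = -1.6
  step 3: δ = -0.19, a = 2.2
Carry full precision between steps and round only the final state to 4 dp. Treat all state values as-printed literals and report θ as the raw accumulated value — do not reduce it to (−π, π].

(2.5688, 20.0726, 2.3878, 18.5500)

after step 1 (δ=-0.5, a=0.4): (3.880450, 18.781269, 2.274941, 18.520000)
after step 2 (δ=0.48, a=-1.6): (3.280974, 19.487034, 2.453491, 18.440000)
after step 3 (δ=-0.19, a=2.2): (2.568773, 20.072570, 2.387817, 18.550000)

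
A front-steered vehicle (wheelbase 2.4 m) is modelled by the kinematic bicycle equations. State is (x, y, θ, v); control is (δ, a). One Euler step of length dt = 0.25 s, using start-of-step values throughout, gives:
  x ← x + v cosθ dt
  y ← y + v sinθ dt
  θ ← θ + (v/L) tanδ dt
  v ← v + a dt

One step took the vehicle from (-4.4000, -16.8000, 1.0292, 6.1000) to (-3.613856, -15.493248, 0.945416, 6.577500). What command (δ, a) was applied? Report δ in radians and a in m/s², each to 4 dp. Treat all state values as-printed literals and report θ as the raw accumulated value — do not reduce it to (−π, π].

δ = -0.1311, a = 1.9100

a = (v'−v)/dt = (0.477500)/0.25 = 1.9100
Δθ = θ'−θ = -0.083784;  (v·dt/L) = 6.1000·0.25/2.4 = 0.635417
tan δ = Δθ·L/(v·dt) = -0.131857  →  δ = -0.1311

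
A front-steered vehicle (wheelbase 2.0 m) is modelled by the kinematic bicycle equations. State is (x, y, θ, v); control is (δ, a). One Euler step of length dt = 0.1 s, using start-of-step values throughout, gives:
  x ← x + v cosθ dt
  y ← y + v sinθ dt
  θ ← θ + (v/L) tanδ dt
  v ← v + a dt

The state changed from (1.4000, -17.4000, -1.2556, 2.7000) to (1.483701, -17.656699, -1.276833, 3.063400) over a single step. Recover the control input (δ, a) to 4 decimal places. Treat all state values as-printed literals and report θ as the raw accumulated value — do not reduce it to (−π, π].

δ = -0.1560, a = 3.6340

a = (v'−v)/dt = (0.363400)/0.1 = 3.6340
Δθ = θ'−θ = -0.021233;  (v·dt/L) = 2.7000·0.1/2.0 = 0.135000
tan δ = Δθ·L/(v·dt) = -0.157281  →  δ = -0.1560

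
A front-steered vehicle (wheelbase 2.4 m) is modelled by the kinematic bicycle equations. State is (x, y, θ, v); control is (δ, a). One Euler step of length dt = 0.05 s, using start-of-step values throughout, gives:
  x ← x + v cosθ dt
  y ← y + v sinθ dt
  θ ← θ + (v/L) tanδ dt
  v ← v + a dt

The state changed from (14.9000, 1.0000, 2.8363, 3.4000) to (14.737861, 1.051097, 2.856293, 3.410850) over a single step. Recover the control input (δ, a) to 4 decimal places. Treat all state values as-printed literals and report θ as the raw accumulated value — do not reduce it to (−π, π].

a = (v'−v)/dt = (0.010850)/0.05 = 0.2170
Δθ = θ'−θ = 0.019993;  (v·dt/L) = 3.4000·0.05/2.4 = 0.070833
tan δ = Δθ·L/(v·dt) = 0.282254  →  δ = 0.2751

δ = 0.2751, a = 0.2170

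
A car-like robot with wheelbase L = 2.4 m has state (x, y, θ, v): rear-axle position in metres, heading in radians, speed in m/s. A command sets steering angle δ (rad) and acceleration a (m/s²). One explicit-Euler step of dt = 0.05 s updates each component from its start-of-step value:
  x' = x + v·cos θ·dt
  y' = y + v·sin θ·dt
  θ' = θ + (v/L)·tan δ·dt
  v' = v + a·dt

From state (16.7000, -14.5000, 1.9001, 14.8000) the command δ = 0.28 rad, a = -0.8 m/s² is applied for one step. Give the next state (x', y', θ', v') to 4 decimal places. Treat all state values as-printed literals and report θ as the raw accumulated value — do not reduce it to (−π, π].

x' = 16.7000 + 14.8000·cos(1.9001)·0.05 = 16.4607
y' = -14.5000 + 14.8000·sin(1.9001)·0.05 = -13.7998
θ' = 1.9001 + (14.8000/2.4)·tan(0.28)·0.05 = 1.9888
v' = 14.8000 − 0.8000·0.05 = 14.7600

(16.4607, -13.7998, 1.9888, 14.7600)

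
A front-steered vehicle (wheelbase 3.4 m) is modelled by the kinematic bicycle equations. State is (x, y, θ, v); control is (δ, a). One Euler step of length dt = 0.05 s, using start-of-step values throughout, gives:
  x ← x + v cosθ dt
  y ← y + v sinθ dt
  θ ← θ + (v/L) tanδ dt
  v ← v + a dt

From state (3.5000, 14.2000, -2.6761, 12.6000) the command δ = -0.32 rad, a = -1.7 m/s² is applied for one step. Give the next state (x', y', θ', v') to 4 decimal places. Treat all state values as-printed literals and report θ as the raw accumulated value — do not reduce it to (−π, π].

(2.9370, 13.9172, -2.7375, 12.5150)

x' = 3.5000 + 12.6000·cos(-2.6761)·0.05 = 2.9370
y' = 14.2000 + 12.6000·sin(-2.6761)·0.05 = 13.9172
θ' = -2.6761 + (12.6000/3.4)·tan(-0.32)·0.05 = -2.7375
v' = 12.6000 − 1.7000·0.05 = 12.5150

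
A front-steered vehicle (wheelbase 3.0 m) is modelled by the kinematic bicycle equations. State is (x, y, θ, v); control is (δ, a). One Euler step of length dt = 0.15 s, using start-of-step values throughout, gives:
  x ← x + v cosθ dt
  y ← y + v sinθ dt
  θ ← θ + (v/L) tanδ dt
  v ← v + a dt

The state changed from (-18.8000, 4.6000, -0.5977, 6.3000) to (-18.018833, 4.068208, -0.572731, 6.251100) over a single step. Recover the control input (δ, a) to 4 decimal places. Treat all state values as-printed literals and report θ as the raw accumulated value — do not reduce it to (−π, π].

a = (v'−v)/dt = (-0.048900)/0.15 = -0.3260
Δθ = θ'−θ = 0.024969;  (v·dt/L) = 6.3000·0.15/3.0 = 0.315000
tan δ = Δθ·L/(v·dt) = 0.079267  →  δ = 0.0791

δ = 0.0791, a = -0.3260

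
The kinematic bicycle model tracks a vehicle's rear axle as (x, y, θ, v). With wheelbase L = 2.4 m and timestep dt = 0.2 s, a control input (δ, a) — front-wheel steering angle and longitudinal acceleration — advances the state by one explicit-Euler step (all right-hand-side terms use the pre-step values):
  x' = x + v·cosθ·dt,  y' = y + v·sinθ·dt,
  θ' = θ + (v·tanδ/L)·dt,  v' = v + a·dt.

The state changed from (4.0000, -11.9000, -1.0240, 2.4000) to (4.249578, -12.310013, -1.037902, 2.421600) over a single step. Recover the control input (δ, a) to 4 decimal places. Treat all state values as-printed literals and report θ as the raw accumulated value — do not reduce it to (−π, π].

a = (v'−v)/dt = (0.021600)/0.2 = 0.1080
Δθ = θ'−θ = -0.013902;  (v·dt/L) = 2.4000·0.2/2.4 = 0.200000
tan δ = Δθ·L/(v·dt) = -0.069510  →  δ = -0.0694

δ = -0.0694, a = 0.1080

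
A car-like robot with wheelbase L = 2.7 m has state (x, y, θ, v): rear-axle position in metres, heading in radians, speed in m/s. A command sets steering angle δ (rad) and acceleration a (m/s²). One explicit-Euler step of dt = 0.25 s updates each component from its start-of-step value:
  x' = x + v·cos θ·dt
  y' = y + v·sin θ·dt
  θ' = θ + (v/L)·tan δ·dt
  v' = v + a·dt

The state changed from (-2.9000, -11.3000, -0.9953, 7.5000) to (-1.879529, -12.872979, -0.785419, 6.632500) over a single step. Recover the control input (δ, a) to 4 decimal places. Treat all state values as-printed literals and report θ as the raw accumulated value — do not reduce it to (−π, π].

a = (v'−v)/dt = (-0.867500)/0.25 = -3.4700
Δθ = θ'−θ = 0.209881;  (v·dt/L) = 7.5000·0.25/2.7 = 0.694444
tan δ = Δθ·L/(v·dt) = 0.302229  →  δ = 0.2935

δ = 0.2935, a = -3.4700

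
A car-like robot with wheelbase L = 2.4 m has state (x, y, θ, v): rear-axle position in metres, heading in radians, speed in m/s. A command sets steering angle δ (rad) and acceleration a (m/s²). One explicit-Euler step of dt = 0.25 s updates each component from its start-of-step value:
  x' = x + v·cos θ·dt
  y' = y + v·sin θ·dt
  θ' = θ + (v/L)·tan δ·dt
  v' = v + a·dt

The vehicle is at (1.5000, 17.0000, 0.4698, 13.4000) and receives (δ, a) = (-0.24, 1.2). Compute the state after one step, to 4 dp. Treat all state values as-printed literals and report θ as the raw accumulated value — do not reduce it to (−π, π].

(4.4871, 18.5166, 0.1282, 13.7000)

x' = 1.5000 + 13.4000·cos(0.4698)·0.25 = 4.4871
y' = 17.0000 + 13.4000·sin(0.4698)·0.25 = 18.5166
θ' = 0.4698 + (13.4000/2.4)·tan(-0.24)·0.25 = 0.1282
v' = 13.4000 + 1.2000·0.25 = 13.7000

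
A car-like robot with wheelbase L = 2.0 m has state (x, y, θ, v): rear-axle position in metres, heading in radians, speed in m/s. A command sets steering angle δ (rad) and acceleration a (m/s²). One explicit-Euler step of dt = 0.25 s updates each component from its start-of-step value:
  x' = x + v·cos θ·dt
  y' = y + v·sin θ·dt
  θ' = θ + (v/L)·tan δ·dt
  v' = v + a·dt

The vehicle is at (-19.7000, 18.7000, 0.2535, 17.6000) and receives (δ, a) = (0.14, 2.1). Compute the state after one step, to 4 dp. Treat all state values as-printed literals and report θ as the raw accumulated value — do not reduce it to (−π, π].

(-15.4406, 19.8035, 0.5635, 18.1250)

x' = -19.7000 + 17.6000·cos(0.2535)·0.25 = -15.4406
y' = 18.7000 + 17.6000·sin(0.2535)·0.25 = 19.8035
θ' = 0.2535 + (17.6000/2.0)·tan(0.14)·0.25 = 0.5635
v' = 17.6000 + 2.1000·0.25 = 18.1250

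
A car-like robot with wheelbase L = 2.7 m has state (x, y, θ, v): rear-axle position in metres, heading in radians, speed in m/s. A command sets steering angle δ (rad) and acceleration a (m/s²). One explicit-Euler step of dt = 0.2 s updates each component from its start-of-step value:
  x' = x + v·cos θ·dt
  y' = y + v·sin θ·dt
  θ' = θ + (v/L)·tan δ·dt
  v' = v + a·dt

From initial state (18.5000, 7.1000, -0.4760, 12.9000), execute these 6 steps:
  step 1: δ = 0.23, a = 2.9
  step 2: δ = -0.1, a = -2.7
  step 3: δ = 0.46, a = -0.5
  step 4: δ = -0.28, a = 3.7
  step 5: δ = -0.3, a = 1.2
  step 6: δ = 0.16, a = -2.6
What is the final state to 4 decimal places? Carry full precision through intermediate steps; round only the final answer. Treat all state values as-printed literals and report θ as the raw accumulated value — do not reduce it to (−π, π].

after step 1 (δ=0.23, a=2.9): (20.793194, 5.917773, -0.252263, 13.480000)
after step 2 (δ=-0.1, a=-2.7): (23.403866, 5.244862, -0.352449, 12.940000)
after step 3 (δ=0.46, a=-0.5): (25.832782, 4.351492, 0.122448, 12.840000)
after step 4 (δ=-0.28, a=3.7): (28.381554, 4.665152, -0.151048, 13.580000)
after step 5 (δ=-0.3, a=1.2): (31.066630, 4.256463, -0.462218, 13.820000)
after step 6 (δ=0.16, a=-2.6): (33.540591, 3.023901, -0.297013, 13.300000)

(33.5406, 3.0239, -0.2970, 13.3000)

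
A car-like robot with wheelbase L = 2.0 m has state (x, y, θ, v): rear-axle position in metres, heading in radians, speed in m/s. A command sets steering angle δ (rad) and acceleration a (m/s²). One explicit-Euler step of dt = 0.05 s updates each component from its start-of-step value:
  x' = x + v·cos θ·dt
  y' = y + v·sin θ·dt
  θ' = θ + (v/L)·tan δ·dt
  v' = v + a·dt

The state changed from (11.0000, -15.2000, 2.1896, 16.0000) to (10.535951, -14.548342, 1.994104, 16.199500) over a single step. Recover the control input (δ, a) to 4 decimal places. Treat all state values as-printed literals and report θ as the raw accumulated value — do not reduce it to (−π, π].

a = (v'−v)/dt = (0.199500)/0.05 = 3.9900
Δθ = θ'−θ = -0.195496;  (v·dt/L) = 16.0000·0.05/2.0 = 0.400000
tan δ = Δθ·L/(v·dt) = -0.488740  →  δ = -0.4546

δ = -0.4546, a = 3.9900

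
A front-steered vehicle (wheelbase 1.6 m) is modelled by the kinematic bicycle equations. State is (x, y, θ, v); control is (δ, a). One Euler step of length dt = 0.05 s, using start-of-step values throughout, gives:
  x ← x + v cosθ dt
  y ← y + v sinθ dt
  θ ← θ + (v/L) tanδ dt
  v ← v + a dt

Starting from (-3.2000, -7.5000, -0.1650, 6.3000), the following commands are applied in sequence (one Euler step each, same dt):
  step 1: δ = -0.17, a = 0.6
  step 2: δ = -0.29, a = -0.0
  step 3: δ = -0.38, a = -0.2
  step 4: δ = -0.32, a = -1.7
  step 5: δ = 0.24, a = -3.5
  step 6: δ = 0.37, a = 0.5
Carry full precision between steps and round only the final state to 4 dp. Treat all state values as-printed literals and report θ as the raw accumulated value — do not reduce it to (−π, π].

after step 1 (δ=-0.17, a=0.6): (-2.889278, -7.551739, -0.198795, 6.330000)
after step 2 (δ=-0.29, a=-0.0): (-2.579012, -7.614244, -0.257825, 6.330000)
after step 3 (δ=-0.38, a=-0.2): (-2.272973, -7.694945, -0.336834, 6.320000)
after step 4 (δ=-0.32, a=-1.7): (-1.974730, -7.799383, -0.402283, 6.235000)
after step 5 (δ=0.24, a=-3.5): (-1.687867, -7.921439, -0.354601, 6.060000)
after step 6 (δ=0.37, a=0.5): (-1.403719, -8.026646, -0.281150, 6.085000)

(-1.4037, -8.0266, -0.2811, 6.0850)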